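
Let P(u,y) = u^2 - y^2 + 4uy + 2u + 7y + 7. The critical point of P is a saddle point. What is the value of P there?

129/20

∂P/∂u = 2u + 4y + 2 = 0 and ∂P/∂y = 4u - 2y + 7 = 0, so (u, y) = (-8/5, 3/10).
The Hessian has P_{uu} = 2, P_{yy} = -2, P_{uy} = 4, giving D = -20 < 0, so the point is a saddle point.
P(-8/5, 3/10) = 129/20.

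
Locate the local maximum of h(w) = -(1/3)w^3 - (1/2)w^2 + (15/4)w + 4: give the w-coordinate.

3/2

h'(w) = -w^2 - w + 15/4 = 0 at w = -5/2, 3/2.
Second-derivative test with h''(w) = -2w - 1: h''(-5/2) = 4 > 0 ⇒ local minimum; h''(3/2) = -4 < 0 ⇒ local maximum.
Thus h has its local maximum at w = 3/2, with value 59/8.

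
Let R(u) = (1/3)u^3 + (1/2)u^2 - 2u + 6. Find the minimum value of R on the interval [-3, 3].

29/6

The derivative is u^2 + u - 2, which vanishes at u = -2 and u = 1.
Compare values at every candidate in [-3, 3]: R(-3) = 15/2, R(-2) = 28/3, R(1) = 29/6, R(3) = 27/2.
The minimum over the interval is 29/6, attained at u = 1.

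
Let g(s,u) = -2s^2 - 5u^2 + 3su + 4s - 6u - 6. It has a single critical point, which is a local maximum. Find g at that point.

∂g/∂s = -4s + 3u + 4 = 0 and ∂g/∂u = 3s - 10u - 6 = 0, so (s, u) = (22/31, -12/31).
The Hessian has g_{ss} = -4, g_{uu} = -10, g_{su} = 3, giving D = 31 > 0 with g_{ss} < 0, so the point is a local maximum.
g(22/31, -12/31) = -106/31.

-106/31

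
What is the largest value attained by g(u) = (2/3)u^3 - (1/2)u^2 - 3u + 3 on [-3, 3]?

15/2

The derivative is 2u^2 - u - 3, which vanishes at u = -1 and u = 3/2.
Candidates: g(-3) = -21/2; g(-1) = 29/6; g(3/2) = -3/8; g(3) = 15/2.
The maximum over the interval is 15/2, attained at u = 3.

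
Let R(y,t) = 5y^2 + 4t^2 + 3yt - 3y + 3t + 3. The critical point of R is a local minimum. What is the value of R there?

∂R/∂y = 10y + 3t - 3 = 0 and ∂R/∂t = 3y + 8t + 3 = 0, so (y, t) = (33/71, -39/71).
The Hessian has R_{yy} = 10, R_{tt} = 8, R_{yt} = 3, giving D = 71 > 0 with R_{yy} > 0, so the point is a local minimum.
R(33/71, -39/71) = 105/71.

105/71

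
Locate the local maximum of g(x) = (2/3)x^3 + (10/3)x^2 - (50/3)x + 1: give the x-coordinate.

-5

Critical points: g'(x) = 2x^2 + (20/3)x - 50/3 vanishes at x = -5, 5/3.
Second-derivative test with g''(x) = 4x + 20/3: g''(-5) = -40/3 < 0 ⇒ local maximum; g''(5/3) = 40/3 > 0 ⇒ local minimum.
The local maximum is g(-5) = 253/3.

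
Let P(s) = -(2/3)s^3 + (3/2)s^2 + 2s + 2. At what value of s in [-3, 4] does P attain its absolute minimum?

4

Differentiating, P'(s) = -2s^2 + 3s + 2; which vanishes at s = -1/2 and s = 2.
Compare values at every candidate in [-3, 4]: P(-3) = 55/2, P(-1/2) = 35/24, P(2) = 20/3, P(4) = -26/3.
Hence the absolute minimum is -26/3 at s = 4.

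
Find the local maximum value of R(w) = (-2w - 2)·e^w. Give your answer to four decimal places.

By the product rule, R'(w) = (-2w - 4)·e^w. Since e^w > 0, the only critical point is w = -2.
R''(-2) has the same sign as -2 < 0, so this is a local maximum.
R(-2) = (2)·e^(-2) ≈ 0.2707.

0.2707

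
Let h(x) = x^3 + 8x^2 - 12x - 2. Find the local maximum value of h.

Critical points: h'(x) = 3x^2 + 16x - 12 vanishes at x = -6, 2/3.
h''(x) = 6x + 16. h''(-6) = -20 < 0 ⇒ local maximum; h''(2/3) = 20 > 0 ⇒ local minimum.
So the local maximum value is h(-6) = 142.

142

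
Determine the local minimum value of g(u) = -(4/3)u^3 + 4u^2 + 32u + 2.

-106/3

g'(u) = -4u^2 + 8u + 32 = 0 at u = -2, 4.
Second-derivative test with g''(u) = -8u + 8: g''(-2) = 24 > 0 ⇒ local minimum; g''(4) = -24 < 0 ⇒ local maximum.
Thus g has its local minimum at u = -2, with value -106/3.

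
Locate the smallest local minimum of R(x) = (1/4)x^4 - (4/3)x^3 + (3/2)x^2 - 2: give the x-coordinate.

3

R'(x) = x^3 - 4x^2 + 3x. Setting R'(x) = 0 gives x ∈ {0, 1, 3}.
Since R''(x) = 3x^2 - 8x + 3, we get R''(0) = 3 > 0 ⇒ local minimum; R''(1) = -2 < 0 ⇒ local maximum; R''(3) = 6 > 0 ⇒ local minimum.
The smallest local minimum is R(3) = -17/4.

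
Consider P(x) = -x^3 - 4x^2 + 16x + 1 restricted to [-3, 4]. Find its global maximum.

The derivative is -3x^2 - 8x + 16, whose only zero in [-3, 4] is x = 4/3.
Compare values at every candidate in [-3, 4]: P(-3) = -56; P(4/3) = 347/27; P(4) = -63.
Hence the absolute maximum is 347/27 at x = 4/3.

347/27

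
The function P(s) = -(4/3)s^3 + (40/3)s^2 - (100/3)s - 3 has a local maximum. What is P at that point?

Critical points: P'(s) = -4s^2 + (80/3)s - 100/3 vanishes at s = 5/3, 5.
P''(s) = -8s + 80/3. P''(5/3) = 40/3 > 0 ⇒ local minimum; P''(5) = -40/3 < 0 ⇒ local maximum.
The local maximum is P(5) = -3.

-3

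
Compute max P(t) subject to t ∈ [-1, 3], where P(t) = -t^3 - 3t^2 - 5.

The derivative is -3t^2 - 6t, whose only zero in [-1, 3] is t = 0.
Compare values at every candidate in [-1, 3]: P(-1) = -7,  P(0) = -5,  P(3) = -59.
So the maximum is P(0) = -5.

-5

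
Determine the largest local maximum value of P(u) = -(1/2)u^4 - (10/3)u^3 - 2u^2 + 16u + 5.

91/6

P'(u) = -2u^3 - 10u^2 - 4u + 16. Setting P'(u) = 0 gives u ∈ {-4, -2, 1}.
Since P''(u) = -6u^2 - 20u - 4, we get P''(-4) = -20 < 0 ⇒ local maximum; P''(-2) = 12 > 0 ⇒ local minimum; P''(1) = -30 < 0 ⇒ local maximum.
The largest local maximum is P(1) = 91/6.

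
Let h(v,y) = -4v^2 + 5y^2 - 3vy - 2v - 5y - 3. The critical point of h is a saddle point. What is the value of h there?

∂h/∂v = -8v - 3y - 2 = 0 and ∂h/∂y = -3v + 10y - 5 = 0, so (v, y) = (-35/89, 34/89).
The Hessian has h_{vv} = -8, h_{yy} = 10, h_{vy} = -3, giving D = -89 < 0, so the point is a saddle point.
h(-35/89, 34/89) = -317/89.

-317/89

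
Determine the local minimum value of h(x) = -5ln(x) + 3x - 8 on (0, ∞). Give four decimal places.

h'(x) = -5/x + 3 = 0 gives x = 5/3.
h''(x) = 5/x², which is positive for x > 0, so this is a local minimum.
h(5/3) = -5·ln(5/3) + 5 - 8 ≈ -5.5541.

-5.5541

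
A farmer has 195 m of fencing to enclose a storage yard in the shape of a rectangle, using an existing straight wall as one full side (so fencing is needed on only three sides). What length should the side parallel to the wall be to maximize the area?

Let the sides perpendicular to the wall have length x and the parallel side y, so 2x + y = 195 and the area is A = xy = x(195 − 2x).
A'(x) = 195 − 4x = 0 gives x = 195/4, and A''(x) = −4 < 0 confirms a maximum.
Then y = 195 − 2·195/4 = 195/2 and A = 38025/8.

195/2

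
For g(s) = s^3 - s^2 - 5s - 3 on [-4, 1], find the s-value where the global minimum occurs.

Differentiating, g'(s) = 3s^2 - 2s - 5; whose only zero in [-4, 1] is s = -1.
Candidates: g(-4) = -63; g(-1) = 0; g(1) = -8.
The minimum over the interval is -63, attained at s = -4.

-4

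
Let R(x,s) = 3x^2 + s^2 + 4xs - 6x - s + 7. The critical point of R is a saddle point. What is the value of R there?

43/4

∂R/∂x = 6x + 4s - 6 = 0 and ∂R/∂s = 4x + 2s - 1 = 0, so (x, s) = (-2, 9/2).
The Hessian has R_{xx} = 6, R_{ss} = 2, R_{xs} = 4, giving D = -4 < 0, so the point is a saddle point.
R(-2, 9/2) = 43/4.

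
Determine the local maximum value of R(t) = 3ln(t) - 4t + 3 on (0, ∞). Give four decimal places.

R'(t) = 3/t − 4 = 0 gives t = 3/4.
R''(t) = -3/t², which is negative for t > 0, so this is a local maximum.
R(3/4) = 3·ln(3/4) - 3 + 3 ≈ -0.8630.

-0.8630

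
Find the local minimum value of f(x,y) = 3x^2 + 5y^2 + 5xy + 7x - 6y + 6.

∂f/∂x = 6x + 5y + 7 = 0 and ∂f/∂y = 5x + 10y - 6 = 0, so (x, y) = (-20/7, 71/35).
The Hessian has f_{xx} = 6, f_{yy} = 10, f_{xy} = 5, giving D = 35 > 0 with f_{xx} > 0, so the point is a local minimum.
f(-20/7, 71/35) = -353/35.

-353/35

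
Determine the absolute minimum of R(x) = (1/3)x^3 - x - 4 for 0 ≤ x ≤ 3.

R'(x) = x^2 - 1, whose only zero in [0, 3] is x = 1.
Candidates: R(0) = -4,  R(1) = -14/3,  R(3) = 2.
So the minimum is R(1) = -14/3.

-14/3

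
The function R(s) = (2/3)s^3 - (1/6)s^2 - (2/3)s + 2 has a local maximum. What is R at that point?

53/24

R'(s) = 2s^2 - (1/3)s - 2/3. Setting R'(s) = 0 gives s ∈ {-1/2, 2/3}.
Since R''(s) = 4s - 1/3, we get R''(-1/2) = -7/3 < 0 ⇒ local maximum; R''(2/3) = 7/3 > 0 ⇒ local minimum.
Thus R has its local maximum at s = -1/2, with value 53/24.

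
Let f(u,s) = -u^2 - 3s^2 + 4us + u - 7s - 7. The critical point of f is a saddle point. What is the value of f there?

∂f/∂u = -2u + 4s + 1 = 0 and ∂f/∂s = 4u - 6s - 7 = 0, so (u, s) = (11/2, 5/2).
The Hessian has f_{uu} = -2, f_{ss} = -6, f_{us} = 4, giving D = -4 < 0, so the point is a saddle point.
f(11/2, 5/2) = -13.

-13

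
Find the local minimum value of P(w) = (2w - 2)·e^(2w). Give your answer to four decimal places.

Differentiating with the product rule gives P'(w) = (4w - 2)·e^(2w). Since e^(2w) > 0, the only critical point is w = 1/2.
P''(1/2) has the same sign as 4 > 0, so this is a local minimum.
P(1/2) = (-1)·e^(1) ≈ -2.7183.

-2.7183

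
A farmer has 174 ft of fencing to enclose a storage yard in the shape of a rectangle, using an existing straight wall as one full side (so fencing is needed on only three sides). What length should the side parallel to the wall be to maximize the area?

87

Let the sides perpendicular to the wall have length x and the parallel side y, so 2x + y = 174 and the area is A = xy = x(174 − 2x).
A'(x) = 174 − 4x = 0 gives x = 87/2, and A''(x) = −4 < 0 confirms a maximum.
Then y = 174 − 2·87/2 = 87 and A = 7569/2.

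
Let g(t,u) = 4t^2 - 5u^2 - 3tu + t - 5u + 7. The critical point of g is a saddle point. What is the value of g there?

703/89

∂g/∂t = 8t - 3u + 1 = 0 and ∂g/∂u = -3t - 10u - 5 = 0, so (t, u) = (-25/89, -37/89).
The Hessian has g_{tt} = 8, g_{uu} = -10, g_{tu} = -3, giving D = -89 < 0, so the point is a saddle point.
g(-25/89, -37/89) = 703/89.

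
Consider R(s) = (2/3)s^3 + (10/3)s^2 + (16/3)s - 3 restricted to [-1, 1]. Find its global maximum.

19/3

Differentiating, R'(s) = 2s^2 + (20/3)s + 16/3; which has no zeros in [-1, 1].
Evaluating at the critical points and endpoints: R(-1) = -17/3, R(1) = 19/3.
The maximum over the interval is 19/3, attained at s = 1.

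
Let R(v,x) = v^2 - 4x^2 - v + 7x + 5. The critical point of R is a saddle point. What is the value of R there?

125/16

∂R/∂v = 2v - 1 = 0 and ∂R/∂x = -8x + 7 = 0, so (v, x) = (1/2, 7/8).
The Hessian has R_{vv} = 2, R_{xx} = -8, R_{vx} = 0, giving D = -16 < 0, so the point is a saddle point.
R(1/2, 7/8) = 125/16.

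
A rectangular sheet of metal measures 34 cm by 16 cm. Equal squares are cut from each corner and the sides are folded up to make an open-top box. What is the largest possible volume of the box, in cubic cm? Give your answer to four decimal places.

850.8473

With cut size x, the volume is V(x) = x(34 − 2x)(16 − 2x) for 0 < x < 8.
V'(x) = 12x^2 − 200x + 544. Setting V'(x) = 0 gives x ≈ 3.4230 (the root in (0, 8)).
V''(x) = 24x − 200 is negative there, so this is the maximum; V ≈ 850.8473.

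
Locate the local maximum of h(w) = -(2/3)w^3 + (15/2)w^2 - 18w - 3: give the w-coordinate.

Critical points: h'(w) = -2w^2 + 15w - 18 vanishes at w = 3/2, 6.
Second-derivative test with h''(w) = -4w + 15: h''(3/2) = 9 > 0 ⇒ local minimum; h''(6) = -9 < 0 ⇒ local maximum.
Thus h has its local maximum at w = 6, with value 15.

6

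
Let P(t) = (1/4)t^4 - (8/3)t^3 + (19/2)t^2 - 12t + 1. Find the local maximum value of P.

-5/4

P'(t) = t^3 - 8t^2 + 19t - 12. Setting P'(t) = 0 gives t ∈ {1, 3, 4}.
P''(t) = 3t^2 - 16t + 19. P''(1) = 6 > 0 ⇒ local minimum; P''(3) = -2 < 0 ⇒ local maximum; P''(4) = 3 > 0 ⇒ local minimum.
The local maximum is P(3) = -5/4.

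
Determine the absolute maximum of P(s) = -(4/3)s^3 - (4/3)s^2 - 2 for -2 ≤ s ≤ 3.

P'(s) = -4s^2 - (8/3)s, which vanishes at s = -2/3 and s = 0.
Compare values at every candidate in [-2, 3]: P(-2) = 10/3; P(-2/3) = -178/81; P(0) = -2; P(3) = -50.
Hence the absolute maximum is 10/3 at s = -2.

10/3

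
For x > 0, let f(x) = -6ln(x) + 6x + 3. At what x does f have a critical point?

1

f'(x) = -6/x + 6 = 0 gives x = 1.
f''(x) = 6/x², which is positive for x > 0, so this is a local minimum.
f(1) = -6·ln(1) + 6 + 3 ≈ 9.0000.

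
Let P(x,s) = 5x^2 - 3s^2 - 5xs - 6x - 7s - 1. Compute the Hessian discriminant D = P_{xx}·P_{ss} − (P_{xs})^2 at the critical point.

-85

∂P/∂x = 10x - 5s - 6 = 0 and ∂P/∂s = -5x - 6s - 7 = 0, so (x, s) = (1/85, -20/17).
The Hessian has P_{xx} = 10, P_{ss} = -6, P_{xs} = -5, giving D = -85 < 0, so the point is a saddle point.
D = (10)·(-6) − (-5)^2 = -85.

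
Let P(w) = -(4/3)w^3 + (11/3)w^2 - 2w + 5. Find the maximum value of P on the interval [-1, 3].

12

P'(w) = -4w^2 + (22/3)w - 2, which vanishes at w = 1/3 and w = 3/2.
Evaluating at the critical points and endpoints: P(-1) = 12,  P(1/3) = 380/81,  P(3/2) = 23/4,  P(3) = -4.
Hence the absolute maximum is 12 at w = -1.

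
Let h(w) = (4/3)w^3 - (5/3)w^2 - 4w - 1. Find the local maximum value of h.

43/81

h'(w) = 4w^2 - (10/3)w - 4 = 0 at w = -2/3, 3/2.
h''(w) = 8w - 10/3. h''(-2/3) = -26/3 < 0 ⇒ local maximum; h''(3/2) = 26/3 > 0 ⇒ local minimum.
Thus h has its local maximum at w = -2/3, with value 43/81.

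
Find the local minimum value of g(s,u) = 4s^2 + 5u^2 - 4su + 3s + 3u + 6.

267/64

∂g/∂s = 8s - 4u + 3 = 0 and ∂g/∂u = -4s + 10u + 3 = 0, so (s, u) = (-21/32, -9/16).
The Hessian has g_{ss} = 8, g_{uu} = 10, g_{su} = -4, giving D = 64 > 0 with g_{ss} > 0, so the point is a local minimum.
g(-21/32, -9/16) = 267/64.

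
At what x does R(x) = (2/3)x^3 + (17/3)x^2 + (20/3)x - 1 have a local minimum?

-2/3

R'(x) = 2x^2 + (34/3)x + 20/3. Setting R'(x) = 0 gives x ∈ {-5, -2/3}.
R''(x) = 4x + 34/3. R''(-5) = -26/3 < 0 ⇒ local maximum; R''(-2/3) = 26/3 > 0 ⇒ local minimum.
The local minimum is R(-2/3) = -253/81.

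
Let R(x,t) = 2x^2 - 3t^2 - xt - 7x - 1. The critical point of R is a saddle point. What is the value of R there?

∂R/∂x = 4x - t - 7 = 0 and ∂R/∂t = -x - 6t = 0, so (x, t) = (42/25, -7/25).
The Hessian has R_{xx} = 4, R_{tt} = -6, R_{xt} = -1, giving D = -25 < 0, so the point is a saddle point.
R(42/25, -7/25) = -172/25.

-172/25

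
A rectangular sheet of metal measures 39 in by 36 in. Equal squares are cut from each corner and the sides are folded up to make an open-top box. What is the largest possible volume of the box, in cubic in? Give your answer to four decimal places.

With cut size x, the volume is V(x) = x(39 − 2x)(36 − 2x) for 0 < x < 18.
V'(x) = 12x^2 − 300x + 1404. Setting V'(x) = 0 gives x ≈ 6.2350 (the root in (0, 18)).
V''(x) = 24x − 300 is negative there, so this is the maximum; V ≈ 3892.2044.

3892.2044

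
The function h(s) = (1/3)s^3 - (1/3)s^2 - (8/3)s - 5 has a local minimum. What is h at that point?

-9

h'(s) = s^2 - (2/3)s - 8/3 = 0 at s = -4/3, 2.
h''(s) = 2s - 2/3. h''(-4/3) = -10/3 < 0 ⇒ local maximum; h''(2) = 10/3 > 0 ⇒ local minimum.
Thus h has its local minimum at s = 2, with value -9.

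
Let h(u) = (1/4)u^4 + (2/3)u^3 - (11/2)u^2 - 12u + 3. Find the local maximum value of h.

Critical points: h'(u) = u^3 + 2u^2 - 11u - 12 vanishes at u = -4, -1, 3.
Since h''(u) = 3u^2 + 4u - 11, we get h''(-4) = 21 > 0 ⇒ local minimum; h''(-1) = -12 < 0 ⇒ local maximum; h''(3) = 28 > 0 ⇒ local minimum.
So the local maximum value is h(-1) = 109/12.

109/12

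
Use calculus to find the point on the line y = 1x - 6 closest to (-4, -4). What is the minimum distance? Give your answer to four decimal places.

Minimize D(x)^2 = (x + 4)^2 + (x - 2)^2.
d/dx[D^2] = 2(x + 4) + 2·1·(x - 2) = 0 ⇒ x = -1.
Then y = -7 and the distance is √(18) ≈ 4.2426.

4.2426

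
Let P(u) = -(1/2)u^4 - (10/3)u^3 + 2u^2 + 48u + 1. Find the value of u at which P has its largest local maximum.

P'(u) = -2u^3 - 10u^2 + 4u + 48 = 0 at u = -4, -3, 2.
P''(u) = -6u^2 - 20u + 4. P''(-4) = -12 < 0 ⇒ local maximum; P''(-3) = 10 > 0 ⇒ local minimum; P''(2) = -60 < 0 ⇒ local maximum.
The largest local maximum is P(2) = 211/3.

2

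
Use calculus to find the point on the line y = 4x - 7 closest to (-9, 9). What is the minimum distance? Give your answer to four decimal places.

12.6119

Minimize D(x)^2 = (x + 9)^2 + (4x - 16)^2.
d/dx[D^2] = 2(x + 9) + 2·4·(4x - 16) = 0 ⇒ x = 55/17.
Then y = 101/17 and the distance is √(2704/17) ≈ 12.6119.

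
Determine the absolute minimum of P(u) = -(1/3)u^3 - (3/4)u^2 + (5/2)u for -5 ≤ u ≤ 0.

-275/48

Differentiating, P'(u) = -u^2 - (3/2)u + 5/2; whose only zero in [-5, 0] is u = -5/2.
Evaluating at the critical points and endpoints: P(-5) = 125/12; P(-5/2) = -275/48; P(0) = 0.
So the minimum is P(-5/2) = -275/48.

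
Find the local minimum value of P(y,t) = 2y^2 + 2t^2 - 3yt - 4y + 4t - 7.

-65/7

∂P/∂y = 4y - 3t - 4 = 0 and ∂P/∂t = -3y + 4t + 4 = 0, so (y, t) = (4/7, -4/7).
The Hessian has P_{yy} = 4, P_{tt} = 4, P_{yt} = -3, giving D = 7 > 0 with P_{yy} > 0, so the point is a local minimum.
P(4/7, -4/7) = -65/7.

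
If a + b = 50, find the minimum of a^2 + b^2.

1250

With a + b = 50, a^2 + b^2 = a^2 + (50 − a)^2.
The derivative 2a − 2(50 − a) = 4a − 100 vanishes at a = 25; second derivative 4 > 0, a minimum.
The minimum is 2·(25)^2 = 1250.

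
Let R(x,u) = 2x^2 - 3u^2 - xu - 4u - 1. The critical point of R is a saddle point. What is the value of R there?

∂R/∂x = 4x - u = 0 and ∂R/∂u = -x - 6u - 4 = 0, so (x, u) = (-4/25, -16/25).
The Hessian has R_{xx} = 4, R_{uu} = -6, R_{xu} = -1, giving D = -25 < 0, so the point is a saddle point.
R(-4/25, -16/25) = 7/25.

7/25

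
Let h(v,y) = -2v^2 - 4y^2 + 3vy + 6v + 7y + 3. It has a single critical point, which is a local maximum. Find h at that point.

∂h/∂v = -4v + 3y + 6 = 0 and ∂h/∂y = 3v - 8y + 7 = 0, so (v, y) = (3, 2).
The Hessian has h_{vv} = -4, h_{yy} = -8, h_{vy} = 3, giving D = 23 > 0 with h_{vv} < 0, so the point is a local maximum.
h(3, 2) = 19.

19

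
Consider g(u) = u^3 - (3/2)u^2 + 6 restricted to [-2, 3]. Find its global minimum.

g'(u) = 3u^2 - 3u, which vanishes at u = 0 and u = 1.
Candidates: g(-2) = -8; g(0) = 6; g(1) = 11/2; g(3) = 39/2.
The minimum over the interval is -8, attained at u = -2.

-8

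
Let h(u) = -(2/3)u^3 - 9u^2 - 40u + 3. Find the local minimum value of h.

Critical points: h'(u) = -2u^2 - 18u - 40 vanishes at u = -5, -4.
Since h''(u) = -4u - 18, we get h''(-5) = 2 > 0 ⇒ local minimum; h''(-4) = -2 < 0 ⇒ local maximum.
The local minimum is h(-5) = 184/3.

184/3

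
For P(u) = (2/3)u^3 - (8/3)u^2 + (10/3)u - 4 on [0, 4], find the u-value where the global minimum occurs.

0

Differentiating, P'(u) = 2u^2 - (16/3)u + 10/3; which vanishes at u = 1 and u = 5/3.
Evaluating at the critical points and endpoints: P(0) = -4, P(1) = -8/3, P(5/3) = -224/81, P(4) = 28/3.
So the minimum is P(0) = -4.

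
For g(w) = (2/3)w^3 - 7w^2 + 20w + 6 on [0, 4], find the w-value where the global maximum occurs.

The derivative is 2w^2 - 14w + 20, whose only zero in [0, 4] is w = 2.
Candidates: g(0) = 6,  g(2) = 70/3,  g(4) = 50/3.
The maximum over the interval is 70/3, attained at w = 2.

2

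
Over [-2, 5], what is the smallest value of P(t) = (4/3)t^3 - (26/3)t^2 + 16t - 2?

P'(t) = 4t^2 - (52/3)t + 16, which vanishes at t = 4/3 and t = 3.
Candidates: P(-2) = -238/3, P(4/3) = 574/81, P(3) = 4, P(5) = 28.
So the minimum is P(-2) = -238/3.

-238/3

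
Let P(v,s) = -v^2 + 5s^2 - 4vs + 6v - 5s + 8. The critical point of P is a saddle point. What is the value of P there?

323/36

∂P/∂v = -2v - 4s + 6 = 0 and ∂P/∂s = -4v + 10s - 5 = 0, so (v, s) = (10/9, 17/18).
The Hessian has P_{vv} = -2, P_{ss} = 10, P_{vs} = -4, giving D = -36 < 0, so the point is a saddle point.
P(10/9, 17/18) = 323/36.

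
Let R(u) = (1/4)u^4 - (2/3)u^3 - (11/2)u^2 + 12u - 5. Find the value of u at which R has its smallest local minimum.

Critical points: R'(u) = u^3 - 2u^2 - 11u + 12 vanishes at u = -3, 1, 4.
R''(u) = 3u^2 - 4u - 11. R''(-3) = 28 > 0 ⇒ local minimum; R''(1) = -12 < 0 ⇒ local maximum; R''(4) = 21 > 0 ⇒ local minimum.
So the smallest local minimum value is R(-3) = -209/4.

-3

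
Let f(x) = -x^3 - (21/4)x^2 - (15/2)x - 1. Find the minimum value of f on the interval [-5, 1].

-59/4

The derivative is -3x^2 - (21/2)x - 15/2, which vanishes at x = -5/2 and x = -1.
Compare values at every candidate in [-5, 1]: f(-5) = 121/4; f(-5/2) = 9/16; f(-1) = 9/4; f(1) = -59/4.
Hence the absolute minimum is -59/4 at x = 1.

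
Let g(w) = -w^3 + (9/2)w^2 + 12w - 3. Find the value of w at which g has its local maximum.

g'(w) = -3w^2 + 9w + 12. Setting g'(w) = 0 gives w ∈ {-1, 4}.
Second-derivative test with g''(w) = -6w + 9: g''(-1) = 15 > 0 ⇒ local minimum; g''(4) = -15 < 0 ⇒ local maximum.
The local maximum is g(4) = 53.

4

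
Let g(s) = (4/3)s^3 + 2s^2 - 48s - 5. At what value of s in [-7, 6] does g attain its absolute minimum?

3

Differentiating, g'(s) = 4s^2 + 4s - 48; which vanishes at s = -4 and s = 3.
Compare values at every candidate in [-7, 6]: g(-7) = -85/3; g(-4) = 401/3; g(3) = -95; g(6) = 67.
Hence the absolute minimum is -95 at s = 3.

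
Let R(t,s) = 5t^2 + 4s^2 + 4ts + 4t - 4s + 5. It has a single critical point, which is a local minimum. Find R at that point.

7/4

∂R/∂t = 10t + 4s + 4 = 0 and ∂R/∂s = 4t + 8s - 4 = 0, so (t, s) = (-3/4, 7/8).
The Hessian has R_{tt} = 10, R_{ss} = 8, R_{ts} = 4, giving D = 64 > 0 with R_{tt} > 0, so the point is a local minimum.
R(-3/4, 7/8) = 7/4.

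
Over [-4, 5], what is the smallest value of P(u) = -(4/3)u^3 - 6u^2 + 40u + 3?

-503/3

P'(u) = -4u^2 - 12u + 40, whose only zero in [-4, 5] is u = 2.
Compare values at every candidate in [-4, 5]: P(-4) = -503/3; P(2) = 145/3; P(5) = -341/3.
So the minimum is P(-4) = -503/3.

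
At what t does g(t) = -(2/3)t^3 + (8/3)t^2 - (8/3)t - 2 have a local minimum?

Critical points: g'(t) = -2t^2 + (16/3)t - 8/3 vanishes at t = 2/3, 2.
Second-derivative test with g''(t) = -4t + 16/3: g''(2/3) = 8/3 > 0 ⇒ local minimum; g''(2) = -8/3 < 0 ⇒ local maximum.
Thus g has its local minimum at t = 2/3, with value -226/81.

2/3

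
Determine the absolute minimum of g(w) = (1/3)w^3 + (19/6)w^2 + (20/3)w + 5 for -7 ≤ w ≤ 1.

The derivative is w^2 + (19/3)w + 20/3, which vanishes at w = -5 and w = -4/3.
Compare values at every candidate in [-7, 1]: g(-7) = -5/6,  g(-5) = 55/6,  g(-4/3) = 77/81,  g(1) = 91/6.
So the minimum is g(-7) = -5/6.

-5/6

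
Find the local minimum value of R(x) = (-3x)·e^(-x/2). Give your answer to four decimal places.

R'(x) = (-3)·e^(-x/2) + (-3x)·(-1/2)·e^(-x/2) = ((3/2)x - 3)·e^(-x/2). Since e^(-x/2) > 0, the only critical point is x = 2.
R''(2) has the same sign as 3/2 > 0, so this is a local minimum.
R(2) = (-6)·e^(-1) ≈ -2.2073.

-2.2073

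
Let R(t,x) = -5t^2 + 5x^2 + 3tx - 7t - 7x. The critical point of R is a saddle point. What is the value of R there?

∂R/∂t = -10t + 3x - 7 = 0 and ∂R/∂x = 3t + 10x - 7 = 0, so (t, x) = (-49/109, 91/109).
The Hessian has R_{tt} = -10, R_{xx} = 10, R_{tx} = 3, giving D = -109 < 0, so the point is a saddle point.
R(-49/109, 91/109) = -147/109.

-147/109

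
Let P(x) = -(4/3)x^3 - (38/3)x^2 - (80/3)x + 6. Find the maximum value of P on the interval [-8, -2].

274/3

P'(x) = -4x^2 - (76/3)x - 80/3, whose only zero in [-8, -2] is x = -5.
Compare values at every candidate in [-8, -2]: P(-8) = 274/3, P(-5) = -32/3, P(-2) = 58/3.
So the maximum is P(-8) = 274/3.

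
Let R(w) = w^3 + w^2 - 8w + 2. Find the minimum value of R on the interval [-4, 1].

-14

R'(w) = 3w^2 + 2w - 8, whose only zero in [-4, 1] is w = -2.
Candidates: R(-4) = -14, R(-2) = 14, R(1) = -4.
The minimum over the interval is -14, attained at w = -4.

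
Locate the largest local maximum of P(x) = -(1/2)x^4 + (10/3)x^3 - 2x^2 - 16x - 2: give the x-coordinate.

-1

P'(x) = -2x^3 + 10x^2 - 4x - 16. Setting P'(x) = 0 gives x ∈ {-1, 2, 4}.
P''(x) = -6x^2 + 20x - 4. P''(-1) = -30 < 0 ⇒ local maximum; P''(2) = 12 > 0 ⇒ local minimum; P''(4) = -20 < 0 ⇒ local maximum.
Thus P has its largest local maximum at x = -1, with value 49/6.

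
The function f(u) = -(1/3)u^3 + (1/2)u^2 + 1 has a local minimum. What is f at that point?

1

f'(u) = -u^2 + u. Setting f'(u) = 0 gives u ∈ {0, 1}.
f''(u) = -2u + 1. f''(0) = 1 > 0 ⇒ local minimum; f''(1) = -1 < 0 ⇒ local maximum.
Thus f has its local minimum at u = 0, with value 1.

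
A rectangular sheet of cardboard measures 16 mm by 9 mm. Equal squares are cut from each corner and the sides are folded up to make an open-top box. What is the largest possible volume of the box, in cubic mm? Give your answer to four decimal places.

With cut size x, the volume is V(x) = x(16 − 2x)(9 − 2x) for 0 < x < 4.5.
V'(x) = 12x^2 − 100x + 144. Setting V'(x) = 0 gives x ≈ 1.8513 (the root in (0, 4.5)).
V''(x) = 24x − 100 is negative there, so this is the maximum; V ≈ 120.6015.

120.6015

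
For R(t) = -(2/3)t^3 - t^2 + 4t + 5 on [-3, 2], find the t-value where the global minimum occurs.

R'(t) = -2t^2 - 2t + 4, which vanishes at t = -2 and t = 1.
Candidates: R(-3) = 2; R(-2) = -5/3; R(1) = 22/3; R(2) = 11/3.
So the minimum is R(-2) = -5/3.

-2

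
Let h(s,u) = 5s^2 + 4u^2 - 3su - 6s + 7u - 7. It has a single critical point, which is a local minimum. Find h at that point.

-760/71

∂h/∂s = 10s - 3u - 6 = 0 and ∂h/∂u = -3s + 8u + 7 = 0, so (s, u) = (27/71, -52/71).
The Hessian has h_{ss} = 10, h_{uu} = 8, h_{su} = -3, giving D = 71 > 0 with h_{ss} > 0, so the point is a local minimum.
h(27/71, -52/71) = -760/71.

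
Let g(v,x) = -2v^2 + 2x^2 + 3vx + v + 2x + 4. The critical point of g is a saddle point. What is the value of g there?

88/25

∂g/∂v = -4v + 3x + 1 = 0 and ∂g/∂x = 3v + 4x + 2 = 0, so (v, x) = (-2/25, -11/25).
The Hessian has g_{vv} = -4, g_{xx} = 4, g_{vx} = 3, giving D = -25 < 0, so the point is a saddle point.
g(-2/25, -11/25) = 88/25.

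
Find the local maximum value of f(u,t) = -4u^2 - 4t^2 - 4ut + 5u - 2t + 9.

49/4

∂f/∂u = -8u - 4t + 5 = 0 and ∂f/∂t = -4u - 8t - 2 = 0, so (u, t) = (1, -3/4).
The Hessian has f_{uu} = -8, f_{tt} = -8, f_{ut} = -4, giving D = 48 > 0 with f_{uu} < 0, so the point is a local maximum.
f(1, -3/4) = 49/4.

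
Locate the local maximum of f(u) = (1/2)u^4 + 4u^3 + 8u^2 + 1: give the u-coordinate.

Critical points: f'(u) = 2u^3 + 12u^2 + 16u vanishes at u = -4, -2, 0.
f''(u) = 6u^2 + 24u + 16. f''(-4) = 16 > 0 ⇒ local minimum; f''(-2) = -8 < 0 ⇒ local maximum; f''(0) = 16 > 0 ⇒ local minimum.
Thus f has its local maximum at u = -2, with value 9.

-2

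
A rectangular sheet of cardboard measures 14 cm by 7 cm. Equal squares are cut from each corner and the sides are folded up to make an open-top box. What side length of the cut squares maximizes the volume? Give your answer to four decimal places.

1.4793

With cut size x, the volume is V(x) = x(14 − 2x)(7 − 2x) for 0 < x < 3.5.
V'(x) = 12x^2 − 84x + 98. Setting V'(x) = 0 gives x ≈ 1.4793 (the root in (0, 3.5)).
V''(x) = 24x − 84 is negative there, so this is the maximum; V ≈ 66.0104.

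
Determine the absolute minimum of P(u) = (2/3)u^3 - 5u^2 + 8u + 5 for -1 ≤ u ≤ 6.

-26/3

Differentiating, P'(u) = 2u^2 - 10u + 8; which vanishes at u = 1 and u = 4.
Candidates: P(-1) = -26/3; P(1) = 26/3; P(4) = -1/3; P(6) = 17.
The minimum over the interval is -26/3, attained at u = -1.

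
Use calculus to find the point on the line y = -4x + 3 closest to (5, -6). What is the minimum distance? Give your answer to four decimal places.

Minimize D(x)^2 = (x - 5)^2 + (-4x + 9)^2.
d/dx[D^2] = 2(x - 5) + 2·(-4)·(-4x + 9) = 0 ⇒ x = 41/17.
Then y = -113/17 and the distance is √(121/17) ≈ 2.6679.

2.6679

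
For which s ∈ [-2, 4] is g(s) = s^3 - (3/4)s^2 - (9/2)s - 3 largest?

4

Differentiating, g'(s) = 3s^2 - (3/2)s - 9/2; which vanishes at s = -1 and s = 3/2.
Compare values at every candidate in [-2, 4]: g(-2) = -5, g(-1) = -1/4, g(3/2) = -129/16, g(4) = 31.
So the maximum is g(4) = 31.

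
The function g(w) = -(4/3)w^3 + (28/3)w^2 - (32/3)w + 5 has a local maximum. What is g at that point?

g'(w) = -4w^2 + (56/3)w - 32/3. Setting g'(w) = 0 gives w ∈ {2/3, 4}.
Second-derivative test with g''(w) = -8w + 56/3: g''(2/3) = 40/3 > 0 ⇒ local minimum; g''(4) = -40/3 < 0 ⇒ local maximum.
The local maximum is g(4) = 79/3.

79/3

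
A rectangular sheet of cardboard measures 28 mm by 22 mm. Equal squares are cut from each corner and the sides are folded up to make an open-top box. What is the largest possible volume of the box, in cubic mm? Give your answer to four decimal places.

With cut size x, the volume is V(x) = x(28 − 2x)(22 − 2x) for 0 < x < 11.
V'(x) = 12x^2 − 200x + 616. Setting V'(x) = 0 gives x ≈ 4.0776 (the root in (0, 11)).
V''(x) = 24x − 200 is negative there, so this is the maximum; V ≈ 1120.3095.

1120.3095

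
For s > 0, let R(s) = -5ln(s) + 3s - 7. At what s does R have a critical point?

5/3

R'(s) = -5/s + 3 = 0 gives s = 5/3.
R''(s) = 5/s², which is positive for s > 0, so this is a local minimum.
R(5/3) = -5·ln(5/3) + 5 - 7 ≈ -4.5541.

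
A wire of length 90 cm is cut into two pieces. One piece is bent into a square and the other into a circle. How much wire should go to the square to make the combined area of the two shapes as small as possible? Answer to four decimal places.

Let x be the length used for the square. Square side x/4; circle radius (90−x)/(2π).
A(x) = (x/4)² + π·((90−x)/(2π))² = x²/16 + (90−x)²/(4π) for 0 ≤ x ≤ 90. A'(x) = x/8 − (90−x)/(2π) = 0 gives x = 4·90/(π+4) ≈ 50.4089.
A'' = 1/8 + 1/(2π) > 0, so this gives the minimum combined area; x ≈ 50.4089 cm to the square.

50.4089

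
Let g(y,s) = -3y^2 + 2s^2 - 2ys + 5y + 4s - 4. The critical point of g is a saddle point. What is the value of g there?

-5/2

∂g/∂y = -6y - 2s + 5 = 0 and ∂g/∂s = -2y + 4s + 4 = 0, so (y, s) = (1, -1/2).
The Hessian has g_{yy} = -6, g_{ss} = 4, g_{ys} = -2, giving D = -28 < 0, so the point is a saddle point.
g(1, -1/2) = -5/2.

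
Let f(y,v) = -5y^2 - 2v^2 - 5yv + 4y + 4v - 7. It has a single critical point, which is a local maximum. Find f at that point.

∂f/∂y = -10y - 5v + 4 = 0 and ∂f/∂v = -5y - 4v + 4 = 0, so (y, v) = (-4/15, 4/3).
The Hessian has f_{yy} = -10, f_{vv} = -4, f_{yv} = -5, giving D = 15 > 0 with f_{yy} < 0, so the point is a local maximum.
f(-4/15, 4/3) = -73/15.

-73/15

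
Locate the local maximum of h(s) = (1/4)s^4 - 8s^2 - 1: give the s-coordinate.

h'(s) = s^3 - 16s. Setting h'(s) = 0 gives s ∈ {-4, 0, 4}.
Second-derivative test with h''(s) = 3s^2 - 16: h''(-4) = 32 > 0 ⇒ local minimum; h''(0) = -16 < 0 ⇒ local maximum; h''(4) = 32 > 0 ⇒ local minimum.
The local maximum is h(0) = -1.

0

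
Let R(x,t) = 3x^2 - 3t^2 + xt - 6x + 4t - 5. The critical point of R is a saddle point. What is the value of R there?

-221/37

∂R/∂x = 6x + t - 6 = 0 and ∂R/∂t = x - 6t + 4 = 0, so (x, t) = (32/37, 30/37).
The Hessian has R_{xx} = 6, R_{tt} = -6, R_{xt} = 1, giving D = -37 < 0, so the point is a saddle point.
R(32/37, 30/37) = -221/37.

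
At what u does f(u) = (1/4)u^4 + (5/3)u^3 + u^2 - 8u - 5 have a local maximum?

f'(u) = u^3 + 5u^2 + 2u - 8. Setting f'(u) = 0 gives u ∈ {-4, -2, 1}.
Since f''(u) = 3u^2 + 10u + 2, we get f''(-4) = 10 > 0 ⇒ local minimum; f''(-2) = -6 < 0 ⇒ local maximum; f''(1) = 15 > 0 ⇒ local minimum.
So the local maximum value is f(-2) = 17/3.

-2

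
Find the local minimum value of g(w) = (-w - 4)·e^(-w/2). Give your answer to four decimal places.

g'(w) = (-1)·e^(-w/2) + (-w - 4)·(-1/2)·e^(-w/2) = ((1/2)w + 1)·e^(-w/2). Since e^(-w/2) > 0, the only critical point is w = -2.
g''(-2) has the same sign as 1/2 > 0, so this is a local minimum.
g(-2) = (-2)·e^(1) ≈ -5.4366.

-5.4366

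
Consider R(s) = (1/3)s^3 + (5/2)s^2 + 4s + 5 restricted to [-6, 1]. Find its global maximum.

71/6

Differentiating, R'(s) = s^2 + 5s + 4; which vanishes at s = -4 and s = -1.
Evaluating at the critical points and endpoints: R(-6) = -1; R(-4) = 23/3; R(-1) = 19/6; R(1) = 71/6.
The maximum over the interval is 71/6, attained at s = 1.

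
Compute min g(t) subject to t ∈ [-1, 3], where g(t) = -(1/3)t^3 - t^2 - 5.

-23

Differentiating, g'(t) = -t^2 - 2t; whose only zero in [-1, 3] is t = 0.
Candidates: g(-1) = -17/3,  g(0) = -5,  g(3) = -23.
The minimum over the interval is -23, attained at t = 3.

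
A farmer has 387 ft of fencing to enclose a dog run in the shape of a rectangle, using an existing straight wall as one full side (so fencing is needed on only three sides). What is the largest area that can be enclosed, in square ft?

Let the sides perpendicular to the wall have length x and the parallel side y, so 2x + y = 387 and the area is A = xy = x(387 − 2x).
A'(x) = 387 − 4x = 0 gives x = 387/4, and A''(x) = −4 < 0 confirms a maximum.
Then y = 387 − 2·387/4 = 387/2 and A = 149769/8.

149769/8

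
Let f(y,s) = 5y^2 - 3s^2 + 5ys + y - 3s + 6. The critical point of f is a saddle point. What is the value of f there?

∂f/∂y = 10y + 5s + 1 = 0 and ∂f/∂s = 5y - 6s - 3 = 0, so (y, s) = (9/85, -7/17).
The Hessian has f_{yy} = 10, f_{ss} = -6, f_{ys} = 5, giving D = -85 < 0, so the point is a saddle point.
f(9/85, -7/17) = 567/85.

567/85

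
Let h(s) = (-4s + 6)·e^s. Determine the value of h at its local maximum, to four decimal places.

6.5949

Differentiating with the product rule gives h'(s) = (-4s + 2)·e^s. Since e^s > 0, the only critical point is s = 1/2.
h''(1/2) has the same sign as -4 < 0, so this is a local maximum.
h(1/2) = (4)·e^(1/2) ≈ 6.5949.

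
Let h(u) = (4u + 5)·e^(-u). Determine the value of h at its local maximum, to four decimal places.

By the product rule, h'(u) = (-4u - 1)·e^(-u). Since e^(-u) > 0, the only critical point is u = -1/4.
h''(-1/4) has the same sign as -4 < 0, so this is a local maximum.
h(-1/4) = (4)·e^(1/4) ≈ 5.1361.

5.1361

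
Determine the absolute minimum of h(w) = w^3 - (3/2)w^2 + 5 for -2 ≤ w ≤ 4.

-9

The derivative is 3w^2 - 3w, which vanishes at w = 0 and w = 1.
Compare values at every candidate in [-2, 4]: h(-2) = -9, h(0) = 5, h(1) = 9/2, h(4) = 45.
Hence the absolute minimum is -9 at w = -2.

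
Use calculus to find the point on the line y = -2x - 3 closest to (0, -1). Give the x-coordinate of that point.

Minimize D(x)^2 = (x + 0)^2 + (-2x - 2)^2.
d/dx[D^2] = 2(x + 0) + 2·(-2)·(-2x - 2) = 0 ⇒ x = -4/5.
Then y = -7/5 and the distance is √(4/5) ≈ 0.8944.

-4/5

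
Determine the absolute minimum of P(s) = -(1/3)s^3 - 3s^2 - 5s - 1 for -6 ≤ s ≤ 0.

P'(s) = -s^2 - 6s - 5, which vanishes at s = -5 and s = -1.
Compare values at every candidate in [-6, 0]: P(-6) = -7; P(-5) = -28/3; P(-1) = 4/3; P(0) = -1.
The minimum over the interval is -28/3, attained at s = -5.

-28/3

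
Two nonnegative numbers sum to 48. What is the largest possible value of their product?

With x + y = 48, the product is P(x) = x(48 − x).
P'(x) = 48 − 2x = 0 gives x = 24; P'' = −2 < 0, so this is the maximum.
P = 24·24 = 576.

576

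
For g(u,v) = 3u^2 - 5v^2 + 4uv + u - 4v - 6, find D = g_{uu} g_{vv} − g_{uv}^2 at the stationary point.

∂g/∂u = 6u + 4v + 1 = 0 and ∂g/∂v = 4u - 10v - 4 = 0, so (u, v) = (3/38, -7/19).
The Hessian has g_{uu} = 6, g_{vv} = -10, g_{uv} = 4, giving D = -76 < 0, so the point is a saddle point.
D = (6)·(-10) − (4)^2 = -76.

-76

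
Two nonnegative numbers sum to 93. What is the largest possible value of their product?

8649/4

With x + y = 93, the product is P(x) = x(93 − x).
P'(x) = 93 − 2x = 0 gives x = 93/2; P'' = −2 < 0, so this is the maximum.
P = 93/2·93/2 = 8649/4.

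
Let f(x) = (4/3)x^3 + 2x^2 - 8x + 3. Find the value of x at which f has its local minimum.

f'(x) = 4x^2 + 4x - 8. Setting f'(x) = 0 gives x ∈ {-2, 1}.
f''(x) = 8x + 4. f''(-2) = -12 < 0 ⇒ local maximum; f''(1) = 12 > 0 ⇒ local minimum.
The local minimum is f(1) = -5/3.

1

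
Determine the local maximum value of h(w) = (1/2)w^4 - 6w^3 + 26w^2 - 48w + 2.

-59/2

h'(w) = 2w^3 - 18w^2 + 52w - 48 = 0 at w = 2, 3, 4.
h''(w) = 6w^2 - 36w + 52. h''(2) = 4 > 0 ⇒ local minimum; h''(3) = -2 < 0 ⇒ local maximum; h''(4) = 4 > 0 ⇒ local minimum.
So the local maximum value is h(3) = -59/2.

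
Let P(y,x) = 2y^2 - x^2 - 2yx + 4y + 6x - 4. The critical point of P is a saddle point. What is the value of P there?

∂P/∂y = 4y - 2x + 4 = 0 and ∂P/∂x = -2y - 2x + 6 = 0, so (y, x) = (1/3, 8/3).
The Hessian has P_{yy} = 4, P_{xx} = -2, P_{yx} = -2, giving D = -12 < 0, so the point is a saddle point.
P(1/3, 8/3) = 14/3.

14/3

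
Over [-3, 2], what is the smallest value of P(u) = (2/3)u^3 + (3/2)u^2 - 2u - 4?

-109/24

Differentiating, P'(u) = 2u^2 + 3u - 2; which vanishes at u = -2 and u = 1/2.
Candidates: P(-3) = -5/2, P(-2) = 2/3, P(1/2) = -109/24, P(2) = 10/3.
Hence the absolute minimum is -109/24 at u = 1/2.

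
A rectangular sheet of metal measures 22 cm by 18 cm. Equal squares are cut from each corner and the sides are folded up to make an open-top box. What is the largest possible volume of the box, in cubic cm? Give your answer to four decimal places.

579.3588

With cut size x, the volume is V(x) = x(22 − 2x)(18 − 2x) for 0 < x < 9.
V'(x) = 12x^2 − 160x + 396. Setting V'(x) = 0 gives x ≈ 3.2837 (the root in (0, 9)).
V''(x) = 24x − 160 is negative there, so this is the maximum; V ≈ 579.3588.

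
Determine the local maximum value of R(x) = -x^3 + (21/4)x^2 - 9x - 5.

-10

Critical points: R'(x) = -3x^2 + (21/2)x - 9 vanishes at x = 3/2, 2.
Since R''(x) = -6x + 21/2, we get R''(3/2) = 3/2 > 0 ⇒ local minimum; R''(2) = -3/2 < 0 ⇒ local maximum.
The local maximum is R(2) = -10.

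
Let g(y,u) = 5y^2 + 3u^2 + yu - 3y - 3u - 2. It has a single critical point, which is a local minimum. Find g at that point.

-181/59

∂g/∂y = 10y + u - 3 = 0 and ∂g/∂u = y + 6u - 3 = 0, so (y, u) = (15/59, 27/59).
The Hessian has g_{yy} = 10, g_{uu} = 6, g_{yu} = 1, giving D = 59 > 0 with g_{yy} > 0, so the point is a local minimum.
g(15/59, 27/59) = -181/59.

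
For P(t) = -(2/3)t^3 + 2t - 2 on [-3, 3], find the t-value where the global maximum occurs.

-3

Differentiating, P'(t) = -2t^2 + 2; which vanishes at t = -1 and t = 1.
Evaluating at the critical points and endpoints: P(-3) = 10,  P(-1) = -10/3,  P(1) = -2/3,  P(3) = -14.
Hence the absolute maximum is 10 at t = -3.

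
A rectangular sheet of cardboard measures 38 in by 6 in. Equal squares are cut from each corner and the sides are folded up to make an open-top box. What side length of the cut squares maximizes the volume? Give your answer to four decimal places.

1.4361

With cut size x, the volume is V(x) = x(38 − 2x)(6 − 2x) for 0 < x < 3.
V'(x) = 12x^2 − 176x + 228. Setting V'(x) = 0 gives x ≈ 1.4361 (the root in (0, 3)).
V''(x) = 24x − 176 is negative there, so this is the maximum; V ≈ 157.7882.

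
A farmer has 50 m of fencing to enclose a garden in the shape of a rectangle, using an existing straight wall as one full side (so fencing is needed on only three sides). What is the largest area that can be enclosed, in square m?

625/2

Let the sides perpendicular to the wall have length x and the parallel side y, so 2x + y = 50 and the area is A = xy = x(50 − 2x).
A'(x) = 50 − 4x = 0 gives x = 25/2, and A''(x) = −4 < 0 confirms a maximum.
Then y = 50 − 2·25/2 = 25 and A = 625/2.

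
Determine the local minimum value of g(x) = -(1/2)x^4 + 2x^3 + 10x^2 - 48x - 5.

Critical points: g'(x) = -2x^3 + 6x^2 + 20x - 48 vanishes at x = -3, 2, 4.
Since g''(x) = -6x^2 + 12x + 20, we get g''(-3) = -70 < 0 ⇒ local maximum; g''(2) = 20 > 0 ⇒ local minimum; g''(4) = -28 < 0 ⇒ local maximum.
So the local minimum value is g(2) = -53.

-53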